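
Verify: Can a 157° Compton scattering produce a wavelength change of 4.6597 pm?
Yes, consistent

Calculate the expected shift for θ = 157°:

Δλ_expected = λ_C(1 - cos(157°))
Δλ_expected = 2.4263 × (1 - cos(157°))
Δλ_expected = 2.4263 × 1.9205
Δλ_expected = 4.6597 pm

Given shift: 4.6597 pm
Expected shift: 4.6597 pm
Difference: 0.0000 pm

The values match. This is consistent with Compton scattering at the stated angle.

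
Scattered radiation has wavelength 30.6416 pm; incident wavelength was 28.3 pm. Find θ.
88.00°

First find the wavelength shift:
Δλ = λ' - λ = 30.6416 - 28.3 = 2.3416 pm

Using Δλ = λ_C(1 - cos θ), with λ_C = h/(m_e·c) ≈ 2.42631024 pm:
cos θ = 1 - Δλ/λ_C
cos θ = 1 - 2.3416/2.42631024
cos θ = 0.034913

θ = arccos(0.034913)
θ = 88.00°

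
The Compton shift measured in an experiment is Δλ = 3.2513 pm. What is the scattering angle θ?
109.88°

From the Compton formula Δλ = λ_C(1 - cos θ), we can solve for θ:

cos θ = 1 - Δλ/λ_C

Given:
- Δλ = 3.2513 pm
- λ_C = h/(m_e·c) ≈ 2.42631024 pm

cos θ = 1 - 3.2513/2.42631024
cos θ = 1 - 1.340018
cos θ = -0.340018

θ = arccos(-0.340018)
θ = 109.88°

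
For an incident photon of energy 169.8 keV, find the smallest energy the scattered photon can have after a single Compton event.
102.0077 keV (at θ = 180°)

The scattered photon has minimum energy when its wavelength is maximum, i.e., when the Compton shift Δλ = λ_C(1 − cos θ) is maximum. This occurs at θ = 180° (backscattering), giving Δλ_max = 2λ_C = 4.8526 pm.

Initial wavelength: λ₀ = hc/E₀ = 7.3018 pm
Maximum final wavelength: λ'_max = λ₀ + 2λ_C = 7.3018 + 4.8526 = 12.1544 pm
Minimum final energy: E'_min = hc/λ'_max = 102.0077 keV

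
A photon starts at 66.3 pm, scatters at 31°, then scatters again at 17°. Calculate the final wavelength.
66.7526 pm

Apply Compton shift twice:

First scattering at θ₁ = 31°:
Δλ₁ = λ_C(1 - cos(31°))
Δλ₁ = 2.4263 × 0.1428
Δλ₁ = 0.3466 pm

After first scattering:
λ₁ = 66.3 + 0.3466 = 66.6466 pm

Second scattering at θ₂ = 17°:
Δλ₂ = λ_C(1 - cos(17°))
Δλ₂ = 2.4263 × 0.0437
Δλ₂ = 0.1060 pm

Final wavelength:
λ₂ = 66.6466 + 0.1060 = 66.7526 pm

Total shift: Δλ_total = 0.3466 + 0.1060 = 0.4526 pm

(Intermediate values are shown rounded; full precision is carried through to the final answer.)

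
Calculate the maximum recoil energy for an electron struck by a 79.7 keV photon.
18.9502 keV

Maximum energy transfer occurs at θ = 180° (backscattering).

Initial photon: E₀ = 79.7 keV → λ₀ = 15.5564 pm

Maximum Compton shift (at 180°):
Δλ_max = 2λ_C = 2 × 2.4263 = 4.8526 pm

Final wavelength:
λ' = 15.5564 + 4.8526 = 20.4090 pm

Minimum photon energy (maximum energy to electron):
E'_min = hc/λ' = 60.7498 keV

Maximum electron kinetic energy:
K_max = E₀ - E'_min = 79.7000 - 60.7498 = 18.9502 keV

(Intermediate values are shown rounded; full precision is carried through to the final answer.)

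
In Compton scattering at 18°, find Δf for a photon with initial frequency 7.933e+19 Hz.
2.417e+18 Hz (decrease)

Convert frequency to wavelength (c = 299792458 m/s):
λ₀ = c/f₀ = 299792458/7.933e+19 = 3.7790553e-12 m = 3.7791 pm

Calculate Compton shift:
Δλ = λ_C(1 - cos(18°)) = 0.1188 pm

Final wavelength:
λ' = λ₀ + Δλ = 3.7791 + 0.1188 = 3.8978 pm

Final frequency:
f' = c/λ' = 299792458/3.8978074e-12 = 7.6913102e+19 Hz

Frequency shift (decrease):
Δf = f₀ - f' = 7.933e+19 - 7.6913102e+19 = 2.417e+18 Hz

(Intermediate values are shown rounded; full precision is carried through to the final answer.)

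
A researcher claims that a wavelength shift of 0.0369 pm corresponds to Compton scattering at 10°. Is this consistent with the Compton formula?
Yes, consistent

Calculate the expected shift for θ = 10°:

Δλ_expected = λ_C(1 - cos(10°))
Δλ_expected = 2.4263 × (1 - cos(10°))
Δλ_expected = 2.4263 × 0.0152
Δλ_expected = 0.0369 pm

Given shift: 0.0369 pm
Expected shift: 0.0369 pm
Difference: 0.0000 pm

The values match. This is consistent with Compton scattering at the stated angle.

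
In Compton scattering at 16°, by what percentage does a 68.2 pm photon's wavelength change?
0.1378%

Calculate the Compton shift:
Δλ = λ_C(1 - cos(16°))
Δλ = 2.4263 × (1 - cos(16°))
Δλ = 2.4263 × 0.0387
Δλ = 0.0940 pm

Percentage change:
(Δλ/λ₀) × 100 = (0.0940/68.2) × 100
= 0.1378%

(Intermediate values are shown rounded; full precision is carried through to the final answer.)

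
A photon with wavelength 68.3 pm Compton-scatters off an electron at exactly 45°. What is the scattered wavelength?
69.0106 pm

Using the Compton formula: λ' = λ + λ_C(1 − cos θ)

For θ = 45°, cos θ = √2/2 (exact) ≈ 0.7071, so:
1 − cos 45° = 1 − (√2/2) ≈ 0.2929

Δλ = λ_C × 0.2929 = 2.4263 × 0.2929 = 0.7106 pm

λ' = 68.3 + 0.7106 = 69.0106 pm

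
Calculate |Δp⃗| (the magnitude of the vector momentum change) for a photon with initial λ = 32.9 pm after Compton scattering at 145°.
3.6151e-23 kg·m/s

Photon momentum magnitude is p = h/λ.

Initial momentum:
p₀ = h/λ = 6.6261e-34/3.2900e-11 = 2.0140e-23 kg·m/s

After scattering:
λ' = λ + Δλ = 32.9 + 4.4138 = 37.3138 pm
p' = h/λ' = 6.6261e-34/3.7314e-11 = 1.7758e-23 kg·m/s

Momentum is a vector; the scattered photon's direction makes angle θ = 145° with the incident direction. The magnitude of the vector change Δp⃗ = p⃗₀ − p⃗' is found from the law of cosines:
|Δp⃗|² = p₀² + p'² − 2p₀p'cos θ
|Δp⃗|² = (2.0140e-23)² + (1.7758e-23)² − 2·2.0140e-23·1.7758e-23·cos(145°)
|Δp⃗| = 3.6151e-23 kg·m/s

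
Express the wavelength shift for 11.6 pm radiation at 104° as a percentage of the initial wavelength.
25.9766%

Calculate the Compton shift:
Δλ = λ_C(1 - cos(104°))
Δλ = 2.4263 × (1 - cos(104°))
Δλ = 2.4263 × 1.2419
Δλ = 3.0133 pm

Percentage change:
(Δλ/λ₀) × 100 = (3.0133/11.6) × 100
= 25.9766%

(Intermediate values are shown rounded; full precision is carried through to the final answer.)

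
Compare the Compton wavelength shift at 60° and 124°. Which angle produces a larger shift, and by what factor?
124° produces the larger shift by a factor of 3.118

Calculate both shifts using Δλ = λ_C(1 - cos θ):

For θ₁ = 60°:
Δλ₁ = 2.4263 × (1 - cos(60°))
Δλ₁ = 2.4263 × 0.5000
Δλ₁ = 1.2132 pm

For θ₂ = 124°:
Δλ₂ = 2.4263 × (1 - cos(124°))
Δλ₂ = 2.4263 × 1.5592
Δλ₂ = 3.7831 pm

The 124° angle produces the larger shift.
Ratio: 3.7831/1.2132 = 3.118

(Intermediate values are shown rounded; full precision is carried through to the final answer.)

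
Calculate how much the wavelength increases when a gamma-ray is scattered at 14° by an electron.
0.0721 pm

Using the Compton scattering formula:
Δλ = λ_C(1 - cos θ)

where λ_C = h/(m_e·c) ≈ 2.4263 pm is the Compton wavelength of an electron.

For θ = 14°:
cos(14°) = 0.9703
1 - cos(14°) = 0.0297

Δλ = 2.4263 × 0.0297
Δλ = 0.0721 pm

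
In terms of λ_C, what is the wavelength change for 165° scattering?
1.9659 λ_C

The Compton shift formula is:
Δλ = λ_C(1 - cos θ)

Dividing both sides by λ_C:
Δλ/λ_C = 1 - cos θ

For θ = 165°:
Δλ/λ_C = 1 - cos(165°)
Δλ/λ_C = 1 - -0.9659
Δλ/λ_C = 1.9659

This means the shift is 1.9659 × λ_C = 4.7699 pm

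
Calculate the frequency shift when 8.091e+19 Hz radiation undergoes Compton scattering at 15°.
1.766e+18 Hz (decrease)

Convert frequency to wavelength (c = 299792458 m/s):
λ₀ = c/f₀ = 299792458/8.091e+19 = 3.7052584e-12 m = 3.7053 pm

Calculate Compton shift:
Δλ = λ_C(1 - cos(15°)) = 0.0827 pm

Final wavelength:
λ' = λ₀ + Δλ = 3.7053 + 0.0827 = 3.7879 pm

Final frequency:
f' = c/λ' = 299792458/3.7879329e-12 = 7.9144078e+19 Hz

Frequency shift (decrease):
Δf = f₀ - f' = 8.091e+19 - 7.9144078e+19 = 1.766e+18 Hz

(Intermediate values are shown rounded; full precision is carried through to the final answer.)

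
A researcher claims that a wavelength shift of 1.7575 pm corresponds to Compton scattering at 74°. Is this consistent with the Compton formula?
Yes, consistent

Calculate the expected shift for θ = 74°:

Δλ_expected = λ_C(1 - cos(74°))
Δλ_expected = 2.4263 × (1 - cos(74°))
Δλ_expected = 2.4263 × 0.7244
Δλ_expected = 1.7575 pm

Given shift: 1.7575 pm
Expected shift: 1.7575 pm
Difference: 0.0000 pm

The values match. This is consistent with Compton scattering at the stated angle.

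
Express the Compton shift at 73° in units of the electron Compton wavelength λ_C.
0.7076 λ_C

The Compton shift formula is:
Δλ = λ_C(1 - cos θ)

Dividing both sides by λ_C:
Δλ/λ_C = 1 - cos θ

For θ = 73°:
Δλ/λ_C = 1 - cos(73°)
Δλ/λ_C = 1 - 0.2924
Δλ/λ_C = 0.7076

This means the shift is 0.7076 × λ_C = 1.7169 pm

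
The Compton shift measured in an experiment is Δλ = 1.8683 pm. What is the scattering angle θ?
76.70°

From the Compton formula Δλ = λ_C(1 - cos θ), we can solve for θ:

cos θ = 1 - Δλ/λ_C

Given:
- Δλ = 1.8683 pm
- λ_C = h/(m_e·c) ≈ 2.42631024 pm

cos θ = 1 - 1.8683/2.42631024
cos θ = 1 - 0.770017
cos θ = 0.229983

θ = arccos(0.229983)
θ = 76.70°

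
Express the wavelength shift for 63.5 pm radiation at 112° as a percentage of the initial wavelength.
5.2523%

Calculate the Compton shift:
Δλ = λ_C(1 - cos(112°))
Δλ = 2.4263 × (1 - cos(112°))
Δλ = 2.4263 × 1.3746
Δλ = 3.3352 pm

Percentage change:
(Δλ/λ₀) × 100 = (3.3352/63.5) × 100
= 5.2523%

(Intermediate values are shown rounded; full precision is carried through to the final answer.)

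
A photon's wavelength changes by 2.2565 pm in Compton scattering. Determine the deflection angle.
85.99°

From the Compton formula Δλ = λ_C(1 - cos θ), we can solve for θ:

cos θ = 1 - Δλ/λ_C

Given:
- Δλ = 2.2565 pm
- λ_C = h/(m_e·c) ≈ 2.42631024 pm

cos θ = 1 - 2.2565/2.42631024
cos θ = 1 - 0.930013
cos θ = 0.069987

θ = arccos(0.069987)
θ = 85.99°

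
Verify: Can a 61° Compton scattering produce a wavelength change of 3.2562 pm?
No, inconsistent

Calculate the expected shift for θ = 61°:

Δλ_expected = λ_C(1 - cos(61°))
Δλ_expected = 2.4263 × (1 - cos(61°))
Δλ_expected = 2.4263 × 0.5152
Δλ_expected = 1.2500 pm

Given shift: 3.2562 pm
Expected shift: 1.2500 pm
Difference: 2.0061 pm

The values do not match. The given shift corresponds to θ ≈ 110.0°, not 61°.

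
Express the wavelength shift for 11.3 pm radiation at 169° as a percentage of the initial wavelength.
42.5490%

Calculate the Compton shift:
Δλ = λ_C(1 - cos(169°))
Δλ = 2.4263 × (1 - cos(169°))
Δλ = 2.4263 × 1.9816
Δλ = 4.8080 pm

Percentage change:
(Δλ/λ₀) × 100 = (4.8080/11.3) × 100
= 42.5490%

(Intermediate values are shown rounded; full precision is carried through to the final answer.)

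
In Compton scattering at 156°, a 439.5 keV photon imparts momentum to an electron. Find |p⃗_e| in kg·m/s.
3.1804e-22 kg·m/s

The electron is initially at rest, so by conservation of momentum:
p⃗_e = p⃗₀ − p⃗'  (incident photon momentum minus scattered photon momentum)

Photon momentum magnitudes (p = h/λ = E/c):
λ₀ = hc/E₀ = 2.8210 pm → p₀ = h/λ₀ = 2.3488e-22 kg·m/s
Δλ = λ_C(1 − cos 156°) = 4.6429 pm
λ' = 7.4639 pm → p' = h/λ' = 8.8775e-23 kg·m/s

The scattered photon makes angle θ = 156° with the incident direction, so by the law of cosines:
|p⃗_e|² = p₀² + p'² − 2p₀p'cos θ
|p⃗_e|² = (2.3488e-22)² + (8.8775e-23)² − 2·2.3488e-22·8.8775e-23·cos(156°)
|p⃗_e| = 3.1804e-22 kg·m/s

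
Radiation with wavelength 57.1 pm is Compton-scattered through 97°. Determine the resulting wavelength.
59.8220 pm

Using the Compton scattering formula:
λ' = λ + Δλ = λ + λ_C(1 - cos θ)

Given:
- Initial wavelength λ = 57.1 pm
- Scattering angle θ = 97°
- Compton wavelength λ_C ≈ 2.4263 pm

Calculate the shift:
Δλ = 2.4263 × (1 - cos(97°))
Δλ = 2.4263 × 1.1219
Δλ = 2.7220 pm

Final wavelength:
λ' = 57.1 + 2.7220 = 59.8220 pm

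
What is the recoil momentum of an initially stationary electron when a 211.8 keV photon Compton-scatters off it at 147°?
1.7069e-22 kg·m/s

The electron is initially at rest, so by conservation of momentum:
p⃗_e = p⃗₀ − p⃗'  (incident photon momentum minus scattered photon momentum)

Photon momentum magnitudes (p = h/λ = E/c):
λ₀ = hc/E₀ = 5.8538 pm → p₀ = h/λ₀ = 1.1319e-22 kg·m/s
Δλ = λ_C(1 − cos 147°) = 4.4612 pm
λ' = 10.3150 pm → p' = h/λ' = 6.4237e-23 kg·m/s

The scattered photon makes angle θ = 147° with the incident direction, so by the law of cosines:
|p⃗_e|² = p₀² + p'² − 2p₀p'cos θ
|p⃗_e|² = (1.1319e-22)² + (6.4237e-23)² − 2·1.1319e-22·6.4237e-23·cos(147°)
|p⃗_e| = 1.7069e-22 kg·m/s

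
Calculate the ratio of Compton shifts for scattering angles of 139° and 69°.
139° produces the larger shift by a factor of 2.735

Calculate both shifts using Δλ = λ_C(1 - cos θ):

For θ₁ = 69°:
Δλ₁ = 2.4263 × (1 - cos(69°))
Δλ₁ = 2.4263 × 0.6416
Δλ₁ = 1.5568 pm

For θ₂ = 139°:
Δλ₂ = 2.4263 × (1 - cos(139°))
Δλ₂ = 2.4263 × 1.7547
Δλ₂ = 4.2575 pm

The 139° angle produces the larger shift.
Ratio: 4.2575/1.5568 = 2.735

(Intermediate values are shown rounded; full precision is carried through to the final answer.)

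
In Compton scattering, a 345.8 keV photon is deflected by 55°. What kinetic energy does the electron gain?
77.4398 keV

By energy conservation: K_e = E_initial - E_final

First find the scattered photon energy:
Initial wavelength: λ = hc/E = 3.5854 pm
Compton shift: Δλ = λ_C(1 - cos(55°)) = 1.0346 pm
Final wavelength: λ' = 3.5854 + 1.0346 = 4.6201 pm
Final photon energy: E' = hc/λ' = 268.3602 keV

Electron kinetic energy:
K_e = E - E' = 345.8000 - 268.3602 = 77.4398 keV

(Intermediate values are shown rounded; full precision is carried through to the final answer.)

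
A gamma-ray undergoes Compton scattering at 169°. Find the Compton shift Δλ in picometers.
4.8080 pm

Using the Compton scattering formula:
Δλ = λ_C(1 - cos θ)

where λ_C = h/(m_e·c) ≈ 2.4263 pm is the Compton wavelength of an electron.

For θ = 169°:
cos(169°) = -0.9816
1 - cos(169°) = 1.9816

Δλ = 2.4263 × 1.9816
Δλ = 4.8080 pm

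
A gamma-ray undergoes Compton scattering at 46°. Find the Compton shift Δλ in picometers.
0.7409 pm

Using the Compton scattering formula:
Δλ = λ_C(1 - cos θ)

where λ_C = h/(m_e·c) ≈ 2.4263 pm is the Compton wavelength of an electron.

For θ = 46°:
cos(46°) = 0.6947
1 - cos(46°) = 0.3053

Δλ = 2.4263 × 0.3053
Δλ = 0.7409 pm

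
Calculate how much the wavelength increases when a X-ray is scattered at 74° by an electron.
1.7575 pm

Using the Compton scattering formula:
Δλ = λ_C(1 - cos θ)

where λ_C = h/(m_e·c) ≈ 2.4263 pm is the Compton wavelength of an electron.

For θ = 74°:
cos(74°) = 0.2756
1 - cos(74°) = 0.7244

Δλ = 2.4263 × 0.7244
Δλ = 1.7575 pm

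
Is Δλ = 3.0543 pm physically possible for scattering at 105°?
Yes, consistent

Calculate the expected shift for θ = 105°:

Δλ_expected = λ_C(1 - cos(105°))
Δλ_expected = 2.4263 × (1 - cos(105°))
Δλ_expected = 2.4263 × 1.2588
Δλ_expected = 3.0543 pm

Given shift: 3.0543 pm
Expected shift: 3.0543 pm
Difference: 0.0000 pm

The values match. This is consistent with Compton scattering at the stated angle.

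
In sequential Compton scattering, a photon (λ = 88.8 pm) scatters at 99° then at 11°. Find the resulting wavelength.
91.6504 pm

Apply Compton shift twice:

First scattering at θ₁ = 99°:
Δλ₁ = λ_C(1 - cos(99°))
Δλ₁ = 2.4263 × 1.1564
Δλ₁ = 2.8059 pm

After first scattering:
λ₁ = 88.8 + 2.8059 = 91.6059 pm

Second scattering at θ₂ = 11°:
Δλ₂ = λ_C(1 - cos(11°))
Δλ₂ = 2.4263 × 0.0184
Δλ₂ = 0.0446 pm

Final wavelength:
λ₂ = 91.6059 + 0.0446 = 91.6504 pm

Total shift: Δλ_total = 2.8059 + 0.0446 = 2.8504 pm

(Intermediate values are shown rounded; full precision is carried through to the final answer.)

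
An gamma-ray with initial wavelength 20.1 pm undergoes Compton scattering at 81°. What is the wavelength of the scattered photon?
22.1468 pm

Using the Compton scattering formula:
λ' = λ + Δλ = λ + λ_C(1 - cos θ)

Given:
- Initial wavelength λ = 20.1 pm
- Scattering angle θ = 81°
- Compton wavelength λ_C ≈ 2.4263 pm

Calculate the shift:
Δλ = 2.4263 × (1 - cos(81°))
Δλ = 2.4263 × 0.8436
Δλ = 2.0468 pm

Final wavelength:
λ' = 20.1 + 2.0468 = 22.1468 pm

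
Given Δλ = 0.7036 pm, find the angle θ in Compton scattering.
44.76°

From the Compton formula Δλ = λ_C(1 - cos θ), we can solve for θ:

cos θ = 1 - Δλ/λ_C

Given:
- Δλ = 0.7036 pm
- λ_C = h/(m_e·c) ≈ 2.42631024 pm

cos θ = 1 - 0.7036/2.42631024
cos θ = 1 - 0.289988
cos θ = 0.710012

θ = arccos(0.710012)
θ = 44.76°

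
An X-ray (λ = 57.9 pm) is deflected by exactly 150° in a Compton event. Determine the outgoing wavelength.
62.4276 pm

Using the Compton formula: λ' = λ + λ_C(1 − cos θ)

For θ = 150°, cos θ = -√3/2 (exact) ≈ -0.8660, so:
1 − cos 150° = 1 − (-√3/2) ≈ 1.8660

Δλ = λ_C × 1.8660 = 2.4263 × 1.8660 = 4.5276 pm

λ' = 57.9 + 4.5276 = 62.4276 pm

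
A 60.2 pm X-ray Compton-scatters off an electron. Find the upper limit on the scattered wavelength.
65.0526 pm (at θ = 180°)

The Compton shift is Δλ = λ_C(1 − cos θ).

Since cos θ ranges from −1 to 1, the factor (1 − cos θ) ranges from 0 to 2; the maximum shift occurs at θ = 180° (backscattering):
Δλ_max = 2λ_C = 2 × 2.4263 pm = 4.8526 pm

Maximum scattered wavelength:
λ'_max = λ₀ + Δλ_max = 60.2 + 4.8526 = 65.0526 pm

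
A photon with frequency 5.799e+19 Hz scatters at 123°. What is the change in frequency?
2.437e+19 Hz (decrease)

Convert frequency to wavelength (c = 299792458 m/s):
λ₀ = c/f₀ = 299792458/5.799e+19 = 5.1697268e-12 m = 5.1697 pm

Calculate Compton shift:
Δλ = λ_C(1 - cos(123°)) = 3.7478 pm

Final wavelength:
λ' = λ₀ + Δλ = 5.1697 + 3.7478 = 8.9175 pm

Final frequency:
f' = c/λ' = 299792458/8.9175003e-12 = 3.3618441e+19 Hz

Frequency shift (decrease):
Δf = f₀ - f' = 5.799e+19 - 3.3618441e+19 = 2.437e+19 Hz

(Intermediate values are shown rounded; full precision is carried through to the final answer.)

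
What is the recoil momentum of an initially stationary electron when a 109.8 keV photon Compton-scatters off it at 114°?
8.7320e-23 kg·m/s

The electron is initially at rest, so by conservation of momentum:
p⃗_e = p⃗₀ − p⃗'  (incident photon momentum minus scattered photon momentum)

Photon momentum magnitudes (p = h/λ = E/c):
λ₀ = hc/E₀ = 11.2918 pm → p₀ = h/λ₀ = 5.8680e-23 kg·m/s
Δλ = λ_C(1 − cos 114°) = 3.4132 pm
λ' = 14.7050 pm → p' = h/λ' = 4.5060e-23 kg·m/s

The scattered photon makes angle θ = 114° with the incident direction, so by the law of cosines:
|p⃗_e|² = p₀² + p'² − 2p₀p'cos θ
|p⃗_e|² = (5.8680e-23)² + (4.5060e-23)² − 2·5.8680e-23·4.5060e-23·cos(114°)
|p⃗_e| = 8.7320e-23 kg·m/s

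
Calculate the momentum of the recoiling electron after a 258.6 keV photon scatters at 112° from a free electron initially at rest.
1.8489e-22 kg·m/s

The electron is initially at rest, so by conservation of momentum:
p⃗_e = p⃗₀ − p⃗'  (incident photon momentum minus scattered photon momentum)

Photon momentum magnitudes (p = h/λ = E/c):
λ₀ = hc/E₀ = 4.7944 pm → p₀ = h/λ₀ = 1.3820e-22 kg·m/s
Δλ = λ_C(1 − cos 112°) = 3.3352 pm
λ' = 8.1297 pm → p' = h/λ' = 8.1505e-23 kg·m/s

The scattered photon makes angle θ = 112° with the incident direction, so by the law of cosines:
|p⃗_e|² = p₀² + p'² − 2p₀p'cos θ
|p⃗_e|² = (1.3820e-22)² + (8.1505e-23)² − 2·1.3820e-22·8.1505e-23·cos(112°)
|p⃗_e| = 1.8489e-22 kg·m/s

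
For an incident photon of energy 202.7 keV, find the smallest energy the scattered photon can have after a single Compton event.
113.0288 keV (at θ = 180°)

The scattered photon has minimum energy when its wavelength is maximum, i.e., when the Compton shift Δλ = λ_C(1 − cos θ) is maximum. This occurs at θ = 180° (backscattering), giving Δλ_max = 2λ_C = 4.8526 pm.

Initial wavelength: λ₀ = hc/E₀ = 6.1166 pm
Maximum final wavelength: λ'_max = λ₀ + 2λ_C = 6.1166 + 4.8526 = 10.9693 pm
Minimum final energy: E'_min = hc/λ'_max = 113.0288 keV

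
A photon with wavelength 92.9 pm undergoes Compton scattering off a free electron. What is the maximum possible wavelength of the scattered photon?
97.7526 pm (at θ = 180°)

The Compton shift is Δλ = λ_C(1 − cos θ).

Since cos θ ranges from −1 to 1, the factor (1 − cos θ) ranges from 0 to 2; the maximum shift occurs at θ = 180° (backscattering):
Δλ_max = 2λ_C = 2 × 2.4263 pm = 4.8526 pm

Maximum scattered wavelength:
λ'_max = λ₀ + Δλ_max = 92.9 + 4.8526 = 97.7526 pm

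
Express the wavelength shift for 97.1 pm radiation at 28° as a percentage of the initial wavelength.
0.2925%

Calculate the Compton shift:
Δλ = λ_C(1 - cos(28°))
Δλ = 2.4263 × (1 - cos(28°))
Δλ = 2.4263 × 0.1171
Δλ = 0.2840 pm

Percentage change:
(Δλ/λ₀) × 100 = (0.2840/97.1) × 100
= 0.2925%

(Intermediate values are shown rounded; full precision is carried through to the final answer.)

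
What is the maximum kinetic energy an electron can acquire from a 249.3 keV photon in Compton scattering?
123.1192 keV

Maximum energy transfer occurs at θ = 180° (backscattering).

Initial photon: E₀ = 249.3 keV → λ₀ = 4.9733 pm

Maximum Compton shift (at 180°):
Δλ_max = 2λ_C = 2 × 2.4263 = 4.8526 pm

Final wavelength:
λ' = 4.9733 + 4.8526 = 9.8259 pm

Minimum photon energy (maximum energy to electron):
E'_min = hc/λ' = 126.1808 keV

Maximum electron kinetic energy:
K_max = E₀ - E'_min = 249.3000 - 126.1808 = 123.1192 keV

(Intermediate values are shown rounded; full precision is carried through to the final answer.)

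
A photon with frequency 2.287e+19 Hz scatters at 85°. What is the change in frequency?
3.306e+18 Hz (decrease)

Convert frequency to wavelength (c = 299792458 m/s):
λ₀ = c/f₀ = 299792458/2.287e+19 = 1.3108546e-11 m = 13.1085 pm

Calculate Compton shift:
Δλ = λ_C(1 - cos(85°)) = 2.2148 pm

Final wavelength:
λ' = λ₀ + Δλ = 13.1085 + 2.2148 = 15.3234 pm

Final frequency:
f' = c/λ' = 299792458/1.5323390e-11 = 1.9564369e+19 Hz

Frequency shift (decrease):
Δf = f₀ - f' = 2.287e+19 - 1.9564369e+19 = 3.306e+18 Hz

(Intermediate values are shown rounded; full precision is carried through to the final answer.)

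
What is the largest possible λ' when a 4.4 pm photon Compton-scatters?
9.2526 pm (at θ = 180°)

The Compton shift is Δλ = λ_C(1 − cos θ).

Since cos θ ranges from −1 to 1, the factor (1 − cos θ) ranges from 0 to 2; the maximum shift occurs at θ = 180° (backscattering):
Δλ_max = 2λ_C = 2 × 2.4263 pm = 4.8526 pm

Maximum scattered wavelength:
λ'_max = λ₀ + Δλ_max = 4.4 + 4.8526 = 9.2526 pm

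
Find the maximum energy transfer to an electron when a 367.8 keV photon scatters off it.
217.0335 keV

Maximum energy transfer occurs at θ = 180° (backscattering).

Initial photon: E₀ = 367.8 keV → λ₀ = 3.3710 pm

Maximum Compton shift (at 180°):
Δλ_max = 2λ_C = 2 × 2.4263 = 4.8526 pm

Final wavelength:
λ' = 3.3710 + 4.8526 = 8.2236 pm

Minimum photon energy (maximum energy to electron):
E'_min = hc/λ' = 150.7665 keV

Maximum electron kinetic energy:
K_max = E₀ - E'_min = 367.8000 - 150.7665 = 217.0335 keV

(Intermediate values are shown rounded; full precision is carried through to the final answer.)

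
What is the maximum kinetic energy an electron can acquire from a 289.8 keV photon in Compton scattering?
154.0145 keV

Maximum energy transfer occurs at θ = 180° (backscattering).

Initial photon: E₀ = 289.8 keV → λ₀ = 4.2783 pm

Maximum Compton shift (at 180°):
Δλ_max = 2λ_C = 2 × 2.4263 = 4.8526 pm

Final wavelength:
λ' = 4.2783 + 4.8526 = 9.1309 pm

Minimum photon energy (maximum energy to electron):
E'_min = hc/λ' = 135.7855 keV

Maximum electron kinetic energy:
K_max = E₀ - E'_min = 289.8000 - 135.7855 = 154.0145 keV

(Intermediate values are shown rounded; full precision is carried through to the final answer.)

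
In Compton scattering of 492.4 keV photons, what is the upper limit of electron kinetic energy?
324.1850 keV

Maximum energy transfer occurs at θ = 180° (backscattering).

Initial photon: E₀ = 492.4 keV → λ₀ = 2.5180 pm

Maximum Compton shift (at 180°):
Δλ_max = 2λ_C = 2 × 2.4263 = 4.8526 pm

Final wavelength:
λ' = 2.5180 + 4.8526 = 7.3706 pm

Minimum photon energy (maximum energy to electron):
E'_min = hc/λ' = 168.2150 keV

Maximum electron kinetic energy:
K_max = E₀ - E'_min = 492.4000 - 168.2150 = 324.1850 keV

(Intermediate values are shown rounded; full precision is carried through to the final answer.)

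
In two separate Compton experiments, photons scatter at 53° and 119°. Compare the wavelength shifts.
119° produces the larger shift by a factor of 3.729

Calculate both shifts using Δλ = λ_C(1 - cos θ):

For θ₁ = 53°:
Δλ₁ = 2.4263 × (1 - cos(53°))
Δλ₁ = 2.4263 × 0.3982
Δλ₁ = 0.9661 pm

For θ₂ = 119°:
Δλ₂ = 2.4263 × (1 - cos(119°))
Δλ₂ = 2.4263 × 1.4848
Δλ₂ = 3.6026 pm

The 119° angle produces the larger shift.
Ratio: 3.6026/0.9661 = 3.729

(Intermediate values are shown rounded; full precision is carried through to the final answer.)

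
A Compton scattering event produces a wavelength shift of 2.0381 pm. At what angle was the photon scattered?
80.79°

From the Compton formula Δλ = λ_C(1 - cos θ), we can solve for θ:

cos θ = 1 - Δλ/λ_C

Given:
- Δλ = 2.0381 pm
- λ_C = h/(m_e·c) ≈ 2.42631024 pm

cos θ = 1 - 2.0381/2.42631024
cos θ = 1 - 0.840000
cos θ = 0.160000

θ = arccos(0.160000)
θ = 80.79°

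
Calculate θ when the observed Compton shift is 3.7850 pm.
124.05°

From the Compton formula Δλ = λ_C(1 - cos θ), we can solve for θ:

cos θ = 1 - Δλ/λ_C

Given:
- Δλ = 3.7850 pm
- λ_C = h/(m_e·c) ≈ 2.42631024 pm

cos θ = 1 - 3.7850/2.42631024
cos θ = 1 - 1.559982
cos θ = -0.559982

θ = arccos(-0.559982)
θ = 124.05°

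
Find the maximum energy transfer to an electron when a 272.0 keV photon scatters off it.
140.2542 keV

Maximum energy transfer occurs at θ = 180° (backscattering).

Initial photon: E₀ = 272.0 keV → λ₀ = 4.5582 pm

Maximum Compton shift (at 180°):
Δλ_max = 2λ_C = 2 × 2.4263 = 4.8526 pm

Final wavelength:
λ' = 4.5582 + 4.8526 = 9.4109 pm

Minimum photon energy (maximum energy to electron):
E'_min = hc/λ' = 131.7458 keV

Maximum electron kinetic energy:
K_max = E₀ - E'_min = 272.0000 - 131.7458 = 140.2542 keV

(Intermediate values are shown rounded; full precision is carried through to the final answer.)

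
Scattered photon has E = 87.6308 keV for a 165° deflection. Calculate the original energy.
132.2001 keV

Convert final energy to wavelength (hc ≈ 1239.842 keV·pm):
λ' = hc/E' = 1239.842 / 87.6308 = 14.1485 pm

Calculate the Compton shift:
Δλ = λ_C(1 - cos(165°))
Δλ = 2.4263 × (1 - cos(165°))
Δλ = 4.7699 pm

Initial wavelength:
λ = λ' - Δλ = 14.1485 - 4.7699 = 9.3785 pm

Initial energy:
E = hc/λ = 1239.842 / 9.3785 = 132.2001 keV

(Intermediate values are shown rounded; full precision is carried through to the final answer.)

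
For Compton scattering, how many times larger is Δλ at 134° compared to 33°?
134° produces the larger shift by a factor of 10.504

Calculate both shifts using Δλ = λ_C(1 - cos θ):

For θ₁ = 33°:
Δλ₁ = 2.4263 × (1 - cos(33°))
Δλ₁ = 2.4263 × 0.1613
Δλ₁ = 0.3914 pm

For θ₂ = 134°:
Δλ₂ = 2.4263 × (1 - cos(134°))
Δλ₂ = 2.4263 × 1.6947
Δλ₂ = 4.1118 pm

The 134° angle produces the larger shift.
Ratio: 4.1118/0.3914 = 10.504

(Intermediate values are shown rounded; full precision is carried through to the final answer.)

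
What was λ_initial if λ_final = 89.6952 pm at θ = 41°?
89.1000 pm

From λ' = λ + Δλ, we have λ = λ' - Δλ

First calculate the Compton shift:
Δλ = λ_C(1 - cos θ)
Δλ = 2.4263 × (1 - cos(41°))
Δλ = 2.4263 × 0.2453
Δλ = 0.5952 pm

Initial wavelength:
λ = λ' - Δλ
λ = 89.6952 - 0.5952
λ = 89.1000 pm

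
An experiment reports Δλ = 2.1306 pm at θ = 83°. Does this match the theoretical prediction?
Yes, consistent

Calculate the expected shift for θ = 83°:

Δλ_expected = λ_C(1 - cos(83°))
Δλ_expected = 2.4263 × (1 - cos(83°))
Δλ_expected = 2.4263 × 0.8781
Δλ_expected = 2.1306 pm

Given shift: 2.1306 pm
Expected shift: 2.1306 pm
Difference: 0.0000 pm

The values match. This is consistent with Compton scattering at the stated angle.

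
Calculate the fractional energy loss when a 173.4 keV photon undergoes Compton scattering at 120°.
0.3373 (or 33.73%)

Calculate initial and final photon energies:

Initial: E₀ = 173.4 keV → λ₀ = 7.1502 pm
Compton shift: Δλ = 3.6395 pm
Final wavelength: λ' = 10.7896 pm
Final energy: E' = 114.9103 keV

Fractional energy loss:
(E₀ - E')/E₀ = (173.4000 - 114.9103)/173.4000
= 58.4897/173.4000
= 0.3373
= 33.73%

(Intermediate values are shown rounded; full precision is carried through to the final answer.)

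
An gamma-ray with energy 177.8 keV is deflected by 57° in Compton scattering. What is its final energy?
153.4821 keV

First convert energy to wavelength:
λ = hc/E, with hc ≈ 1239.842 keV·pm (i.e. 1239.842 eV·nm)

For E = 177.8 keV = 177800 eV:
λ = 1239.842 keV·pm / 177.8 keV
λ = 6.9732 pm

Calculate the Compton shift:
Δλ = λ_C(1 - cos(57°)) = 2.4263 × 0.4554
Δλ = 1.1048 pm

Final wavelength:
λ' = 6.9732 + 1.1048 = 8.0781 pm

Final energy:
E' = hc/λ' = 1239.842 / 8.0781 = 153.4821 keV

(Intermediate values are shown rounded; full precision is carried through to the final answer.)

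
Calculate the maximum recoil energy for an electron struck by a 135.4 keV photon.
46.8999 keV

Maximum energy transfer occurs at θ = 180° (backscattering).

Initial photon: E₀ = 135.4 keV → λ₀ = 9.1569 pm

Maximum Compton shift (at 180°):
Δλ_max = 2λ_C = 2 × 2.4263 = 4.8526 pm

Final wavelength:
λ' = 9.1569 + 4.8526 = 14.0095 pm

Minimum photon energy (maximum energy to electron):
E'_min = hc/λ' = 88.5001 keV

Maximum electron kinetic energy:
K_max = E₀ - E'_min = 135.4000 - 88.5001 = 46.8999 keV

(Intermediate values are shown rounded; full precision is carried through to the final answer.)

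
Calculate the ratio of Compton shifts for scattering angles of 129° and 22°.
129° produces the larger shift by a factor of 22.376

Calculate both shifts using Δλ = λ_C(1 - cos θ):

For θ₁ = 22°:
Δλ₁ = 2.4263 × (1 - cos(22°))
Δλ₁ = 2.4263 × 0.0728
Δλ₁ = 0.1767 pm

For θ₂ = 129°:
Δλ₂ = 2.4263 × (1 - cos(129°))
Δλ₂ = 2.4263 × 1.6293
Δλ₂ = 3.9532 pm

The 129° angle produces the larger shift.
Ratio: 3.9532/0.1767 = 22.376

(Intermediate values are shown rounded; full precision is carried through to the final answer.)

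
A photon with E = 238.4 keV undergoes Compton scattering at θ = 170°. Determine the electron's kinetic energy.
114.6193 keV

By energy conservation: K_e = E_initial - E_final

First find the scattered photon energy:
Initial wavelength: λ = hc/E = 5.2007 pm
Compton shift: Δλ = λ_C(1 - cos(170°)) = 4.8158 pm
Final wavelength: λ' = 5.2007 + 4.8158 = 10.0164 pm
Final photon energy: E' = hc/λ' = 123.7807 keV

Electron kinetic energy:
K_e = E - E' = 238.4000 - 123.7807 = 114.6193 keV

(Intermediate values are shown rounded; full precision is carried through to the final answer.)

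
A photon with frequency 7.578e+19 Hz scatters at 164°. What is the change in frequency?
4.138e+19 Hz (decrease)

Convert frequency to wavelength (c = 299792458 m/s):
λ₀ = c/f₀ = 299792458/7.578e+19 = 3.9560894e-12 m = 3.9561 pm

Calculate Compton shift:
Δλ = λ_C(1 - cos(164°)) = 4.7586 pm

Final wavelength:
λ' = λ₀ + Δλ = 3.9561 + 4.7586 = 8.7147 pm

Final frequency:
f' = c/λ' = 299792458/8.7147188e-12 = 3.4400704e+19 Hz

Frequency shift (decrease):
Δf = f₀ - f' = 7.578e+19 - 3.4400704e+19 = 4.138e+19 Hz

(Intermediate values are shown rounded; full precision is carried through to the final answer.)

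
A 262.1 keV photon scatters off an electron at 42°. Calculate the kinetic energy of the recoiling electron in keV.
30.5108 keV

By energy conservation: K_e = E_initial - E_final

First find the scattered photon energy:
Initial wavelength: λ = hc/E = 4.7304 pm
Compton shift: Δλ = λ_C(1 - cos(42°)) = 0.6232 pm
Final wavelength: λ' = 4.7304 + 0.6232 = 5.3536 pm
Final photon energy: E' = hc/λ' = 231.5892 keV

Electron kinetic energy:
K_e = E - E' = 262.1000 - 231.5892 = 30.5108 keV

(Intermediate values are shown rounded; full precision is carried through to the final answer.)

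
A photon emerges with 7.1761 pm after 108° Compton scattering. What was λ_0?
4.0000 pm

From λ' = λ + Δλ, we have λ = λ' - Δλ

First calculate the Compton shift:
Δλ = λ_C(1 - cos θ)
Δλ = 2.4263 × (1 - cos(108°))
Δλ = 2.4263 × 1.3090
Δλ = 3.1761 pm

Initial wavelength:
λ = λ' - Δλ
λ = 7.1761 - 3.1761
λ = 4.0000 pm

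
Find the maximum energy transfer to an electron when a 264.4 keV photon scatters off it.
134.4632 keV

Maximum energy transfer occurs at θ = 180° (backscattering).

Initial photon: E₀ = 264.4 keV → λ₀ = 4.6893 pm

Maximum Compton shift (at 180°):
Δλ_max = 2λ_C = 2 × 2.4263 = 4.8526 pm

Final wavelength:
λ' = 4.6893 + 4.8526 = 9.5419 pm

Minimum photon energy (maximum energy to electron):
E'_min = hc/λ' = 129.9368 keV

Maximum electron kinetic energy:
K_max = E₀ - E'_min = 264.4000 - 129.9368 = 134.4632 keV

(Intermediate values are shown rounded; full precision is carried through to the final answer.)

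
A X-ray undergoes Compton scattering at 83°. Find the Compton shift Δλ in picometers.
2.1306 pm

Using the Compton scattering formula:
Δλ = λ_C(1 - cos θ)

where λ_C = h/(m_e·c) ≈ 2.4263 pm is the Compton wavelength of an electron.

For θ = 83°:
cos(83°) = 0.1219
1 - cos(83°) = 0.8781

Δλ = 2.4263 × 0.8781
Δλ = 2.1306 pm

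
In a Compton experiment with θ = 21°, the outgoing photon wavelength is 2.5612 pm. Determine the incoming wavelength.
2.4000 pm

From λ' = λ + Δλ, we have λ = λ' - Δλ

First calculate the Compton shift:
Δλ = λ_C(1 - cos θ)
Δλ = 2.4263 × (1 - cos(21°))
Δλ = 2.4263 × 0.0664
Δλ = 0.1612 pm

Initial wavelength:
λ = λ' - Δλ
λ = 2.5612 - 0.1612
λ = 2.4000 pm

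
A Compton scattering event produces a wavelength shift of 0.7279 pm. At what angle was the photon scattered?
45.57°

From the Compton formula Δλ = λ_C(1 - cos θ), we can solve for θ:

cos θ = 1 - Δλ/λ_C

Given:
- Δλ = 0.7279 pm
- λ_C = h/(m_e·c) ≈ 2.42631024 pm

cos θ = 1 - 0.7279/2.42631024
cos θ = 1 - 0.300003
cos θ = 0.699997

θ = arccos(0.699997)
θ = 45.57°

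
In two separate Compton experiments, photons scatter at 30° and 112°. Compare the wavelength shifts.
112° produces the larger shift by a factor of 10.260

Calculate both shifts using Δλ = λ_C(1 - cos θ):

For θ₁ = 30°:
Δλ₁ = 2.4263 × (1 - cos(30°))
Δλ₁ = 2.4263 × 0.1340
Δλ₁ = 0.3251 pm

For θ₂ = 112°:
Δλ₂ = 2.4263 × (1 - cos(112°))
Δλ₂ = 2.4263 × 1.3746
Δλ₂ = 3.3352 pm

The 112° angle produces the larger shift.
Ratio: 3.3352/0.3251 = 10.260

(Intermediate values are shown rounded; full precision is carried through to the final answer.)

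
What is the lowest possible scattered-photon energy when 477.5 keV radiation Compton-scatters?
166.4408 keV (at θ = 180°)

The scattered photon has minimum energy when its wavelength is maximum, i.e., when the Compton shift Δλ = λ_C(1 − cos θ) is maximum. This occurs at θ = 180° (backscattering), giving Δλ_max = 2λ_C = 4.8526 pm.

Initial wavelength: λ₀ = hc/E₀ = 2.5965 pm
Maximum final wavelength: λ'_max = λ₀ + 2λ_C = 2.5965 + 4.8526 = 7.4491 pm
Minimum final energy: E'_min = hc/λ'_max = 166.4408 keV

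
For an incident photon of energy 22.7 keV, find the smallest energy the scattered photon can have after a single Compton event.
20.8478 keV (at θ = 180°)

The scattered photon has minimum energy when its wavelength is maximum, i.e., when the Compton shift Δλ = λ_C(1 − cos θ) is maximum. This occurs at θ = 180° (backscattering), giving Δλ_max = 2λ_C = 4.8526 pm.

Initial wavelength: λ₀ = hc/E₀ = 54.6186 pm
Maximum final wavelength: λ'_max = λ₀ + 2λ_C = 54.6186 + 4.8526 = 59.4712 pm
Minimum final energy: E'_min = hc/λ'_max = 20.8478 keV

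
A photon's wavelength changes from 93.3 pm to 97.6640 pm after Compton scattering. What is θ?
143.00°

First find the wavelength shift:
Δλ = λ' - λ = 97.6640 - 93.3 = 4.3640 pm

Using Δλ = λ_C(1 - cos θ), with λ_C = h/(m_e·c) ≈ 2.42631024 pm:
cos θ = 1 - Δλ/λ_C
cos θ = 1 - 4.3640/2.42631024
cos θ = -0.798616

θ = arccos(-0.798616)
θ = 143.00°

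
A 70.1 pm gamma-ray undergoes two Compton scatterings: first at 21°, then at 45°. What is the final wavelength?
70.9718 pm

Apply Compton shift twice:

First scattering at θ₁ = 21°:
Δλ₁ = λ_C(1 - cos(21°))
Δλ₁ = 2.4263 × 0.0664
Δλ₁ = 0.1612 pm

After first scattering:
λ₁ = 70.1 + 0.1612 = 70.2612 pm

Second scattering at θ₂ = 45°:
Δλ₂ = λ_C(1 - cos(45°))
Δλ₂ = 2.4263 × 0.2929
Δλ₂ = 0.7106 pm

Final wavelength:
λ₂ = 70.2612 + 0.7106 = 70.9718 pm

Total shift: Δλ_total = 0.1612 + 0.7106 = 0.8718 pm

(Intermediate values are shown rounded; full precision is carried through to the final answer.)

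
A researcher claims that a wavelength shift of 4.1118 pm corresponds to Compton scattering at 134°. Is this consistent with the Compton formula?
Yes, consistent

Calculate the expected shift for θ = 134°:

Δλ_expected = λ_C(1 - cos(134°))
Δλ_expected = 2.4263 × (1 - cos(134°))
Δλ_expected = 2.4263 × 1.6947
Δλ_expected = 4.1118 pm

Given shift: 4.1118 pm
Expected shift: 4.1118 pm
Difference: 0.0000 pm

The values match. This is consistent with Compton scattering at the stated angle.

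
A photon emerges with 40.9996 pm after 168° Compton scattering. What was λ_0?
36.2000 pm

From λ' = λ + Δλ, we have λ = λ' - Δλ

First calculate the Compton shift:
Δλ = λ_C(1 - cos θ)
Δλ = 2.4263 × (1 - cos(168°))
Δλ = 2.4263 × 1.9781
Δλ = 4.7996 pm

Initial wavelength:
λ = λ' - Δλ
λ = 40.9996 - 4.7996
λ = 36.2000 pm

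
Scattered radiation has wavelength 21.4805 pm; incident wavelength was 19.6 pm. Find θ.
77.00°

First find the wavelength shift:
Δλ = λ' - λ = 21.4805 - 19.6 = 1.8805 pm

Using Δλ = λ_C(1 - cos θ), with λ_C = h/(m_e·c) ≈ 2.42631024 pm:
cos θ = 1 - Δλ/λ_C
cos θ = 1 - 1.8805/2.42631024
cos θ = 0.224955

θ = arccos(0.224955)
θ = 77.00°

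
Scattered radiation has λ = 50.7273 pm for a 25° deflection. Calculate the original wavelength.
50.5000 pm

From λ' = λ + Δλ, we have λ = λ' - Δλ

First calculate the Compton shift:
Δλ = λ_C(1 - cos θ)
Δλ = 2.4263 × (1 - cos(25°))
Δλ = 2.4263 × 0.0937
Δλ = 0.2273 pm

Initial wavelength:
λ = λ' - Δλ
λ = 50.7273 - 0.2273
λ = 50.5000 pm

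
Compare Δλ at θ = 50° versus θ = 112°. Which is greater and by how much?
112° produces the larger shift by a factor of 3.848

Calculate both shifts using Δλ = λ_C(1 - cos θ):

For θ₁ = 50°:
Δλ₁ = 2.4263 × (1 - cos(50°))
Δλ₁ = 2.4263 × 0.3572
Δλ₁ = 0.8667 pm

For θ₂ = 112°:
Δλ₂ = 2.4263 × (1 - cos(112°))
Δλ₂ = 2.4263 × 1.3746
Δλ₂ = 3.3352 pm

The 112° angle produces the larger shift.
Ratio: 3.3352/0.8667 = 3.848

(Intermediate values are shown rounded; full precision is carried through to the final answer.)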